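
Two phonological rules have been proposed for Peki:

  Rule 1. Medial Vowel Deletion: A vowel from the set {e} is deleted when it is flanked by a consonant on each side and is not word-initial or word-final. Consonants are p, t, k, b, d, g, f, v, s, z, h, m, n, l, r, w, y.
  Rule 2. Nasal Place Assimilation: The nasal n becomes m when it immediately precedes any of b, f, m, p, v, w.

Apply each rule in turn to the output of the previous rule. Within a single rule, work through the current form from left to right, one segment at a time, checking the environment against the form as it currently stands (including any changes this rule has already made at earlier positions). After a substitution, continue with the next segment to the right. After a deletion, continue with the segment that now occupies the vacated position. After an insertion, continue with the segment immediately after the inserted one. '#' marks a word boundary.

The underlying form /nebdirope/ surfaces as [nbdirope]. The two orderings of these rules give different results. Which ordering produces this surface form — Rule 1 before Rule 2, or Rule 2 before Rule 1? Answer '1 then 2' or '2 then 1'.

2 then 1

Order 1 then 2:
  1 Medial Vowel Deletion: [nebdirope] → [nbdirope]
  2 Nasal Place Assimilation: [nbdirope] → [mbdirope]
  result: [mbdirope]
Order 2 then 1:
  2 Nasal Place Assimilation: no change — [nebdirope]
  1 Medial Vowel Deletion: [nebdirope] → [nbdirope]
  result: [nbdirope]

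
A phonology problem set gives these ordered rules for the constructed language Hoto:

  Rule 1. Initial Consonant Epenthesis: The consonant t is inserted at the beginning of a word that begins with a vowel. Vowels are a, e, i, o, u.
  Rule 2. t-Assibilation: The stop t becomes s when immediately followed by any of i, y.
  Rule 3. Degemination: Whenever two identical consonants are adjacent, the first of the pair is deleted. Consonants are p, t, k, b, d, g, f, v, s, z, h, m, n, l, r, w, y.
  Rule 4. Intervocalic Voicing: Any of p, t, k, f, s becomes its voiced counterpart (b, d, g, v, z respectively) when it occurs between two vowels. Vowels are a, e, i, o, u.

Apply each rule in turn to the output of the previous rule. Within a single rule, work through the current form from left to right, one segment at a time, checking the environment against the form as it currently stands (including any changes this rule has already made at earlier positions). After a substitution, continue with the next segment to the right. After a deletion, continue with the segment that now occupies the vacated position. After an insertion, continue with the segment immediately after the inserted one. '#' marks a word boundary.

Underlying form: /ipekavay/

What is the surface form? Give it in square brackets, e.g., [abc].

Rule 1 Initial Consonant Epenthesis: [ipekavay] → [tipekavay]
Rule 2 t-Assibilation: [tipekavay] → [sipekavay]
Rule 3 Degemination: no change — [sipekavay]
Rule 4 Intervocalic Voicing: [sipekavay] → [sibegavay]

[sibegavay]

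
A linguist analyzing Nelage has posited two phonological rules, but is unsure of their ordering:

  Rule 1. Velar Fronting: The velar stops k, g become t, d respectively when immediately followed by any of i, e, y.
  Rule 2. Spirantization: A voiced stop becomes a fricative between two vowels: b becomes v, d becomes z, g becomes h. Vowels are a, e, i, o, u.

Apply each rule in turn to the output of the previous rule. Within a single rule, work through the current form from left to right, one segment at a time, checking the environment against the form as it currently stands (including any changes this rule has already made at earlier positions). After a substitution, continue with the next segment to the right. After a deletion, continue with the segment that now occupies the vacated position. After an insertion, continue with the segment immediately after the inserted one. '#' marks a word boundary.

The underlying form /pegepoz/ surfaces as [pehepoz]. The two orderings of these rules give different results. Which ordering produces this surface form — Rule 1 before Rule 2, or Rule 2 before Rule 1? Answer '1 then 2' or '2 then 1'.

2 then 1

Order 1 then 2:
  1 Velar Fronting: [pegepoz] → [pedepoz]
  2 Spirantization: [pedepoz] → [pezepoz]
  result: [pezepoz]
Order 2 then 1:
  2 Spirantization: [pegepoz] → [pehepoz]
  1 Velar Fronting: no change — [pehepoz]
  result: [pehepoz]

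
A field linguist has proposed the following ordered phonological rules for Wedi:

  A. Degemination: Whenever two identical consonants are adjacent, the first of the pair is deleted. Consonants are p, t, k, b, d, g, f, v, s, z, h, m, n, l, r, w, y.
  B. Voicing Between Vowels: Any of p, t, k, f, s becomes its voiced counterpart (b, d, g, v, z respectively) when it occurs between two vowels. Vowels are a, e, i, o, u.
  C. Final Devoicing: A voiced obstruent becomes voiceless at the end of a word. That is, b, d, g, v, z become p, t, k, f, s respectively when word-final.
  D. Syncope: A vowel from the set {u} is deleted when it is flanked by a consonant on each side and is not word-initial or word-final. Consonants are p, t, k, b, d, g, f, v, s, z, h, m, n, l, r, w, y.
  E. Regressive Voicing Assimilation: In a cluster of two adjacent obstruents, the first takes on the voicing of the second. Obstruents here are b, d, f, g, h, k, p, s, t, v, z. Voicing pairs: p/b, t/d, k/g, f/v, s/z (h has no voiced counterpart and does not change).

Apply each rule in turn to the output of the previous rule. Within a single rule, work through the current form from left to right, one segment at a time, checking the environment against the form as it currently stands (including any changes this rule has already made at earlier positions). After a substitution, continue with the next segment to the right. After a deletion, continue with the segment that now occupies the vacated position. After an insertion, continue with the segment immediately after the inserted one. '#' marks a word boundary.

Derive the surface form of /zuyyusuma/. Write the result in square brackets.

[zyzma]

A Degemination: [zuyyusuma] → [zuyusuma]
B Voicing Between Vowels: [zuyusuma] → [zuyuzuma]
C Final Devoicing: no change — [zuyuzuma]
D Syncope: [zuyuzuma] → [zyzma]
E Regressive Voicing Assimilation: no change — [zyzma]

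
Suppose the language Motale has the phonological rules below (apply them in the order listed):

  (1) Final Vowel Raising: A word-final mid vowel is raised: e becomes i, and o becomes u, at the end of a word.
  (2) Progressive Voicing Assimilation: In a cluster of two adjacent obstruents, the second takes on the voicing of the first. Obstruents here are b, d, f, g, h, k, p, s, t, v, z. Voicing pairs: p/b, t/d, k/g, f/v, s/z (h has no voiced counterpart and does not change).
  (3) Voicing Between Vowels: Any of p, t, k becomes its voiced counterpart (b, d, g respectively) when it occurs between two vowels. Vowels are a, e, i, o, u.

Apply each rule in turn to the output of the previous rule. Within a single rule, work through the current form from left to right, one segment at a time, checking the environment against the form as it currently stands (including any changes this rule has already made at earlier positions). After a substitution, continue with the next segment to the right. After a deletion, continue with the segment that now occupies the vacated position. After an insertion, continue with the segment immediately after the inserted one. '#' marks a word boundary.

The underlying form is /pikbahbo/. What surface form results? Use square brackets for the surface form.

[pikpahpu]

(1) Final Vowel Raising: [pikbahbo] → [pikbahbu]
(2) Progressive Voicing Assimilation: [pikbahbu] → [pikpahpu]
(3) Voicing Between Vowels: no change — [pikpahpu]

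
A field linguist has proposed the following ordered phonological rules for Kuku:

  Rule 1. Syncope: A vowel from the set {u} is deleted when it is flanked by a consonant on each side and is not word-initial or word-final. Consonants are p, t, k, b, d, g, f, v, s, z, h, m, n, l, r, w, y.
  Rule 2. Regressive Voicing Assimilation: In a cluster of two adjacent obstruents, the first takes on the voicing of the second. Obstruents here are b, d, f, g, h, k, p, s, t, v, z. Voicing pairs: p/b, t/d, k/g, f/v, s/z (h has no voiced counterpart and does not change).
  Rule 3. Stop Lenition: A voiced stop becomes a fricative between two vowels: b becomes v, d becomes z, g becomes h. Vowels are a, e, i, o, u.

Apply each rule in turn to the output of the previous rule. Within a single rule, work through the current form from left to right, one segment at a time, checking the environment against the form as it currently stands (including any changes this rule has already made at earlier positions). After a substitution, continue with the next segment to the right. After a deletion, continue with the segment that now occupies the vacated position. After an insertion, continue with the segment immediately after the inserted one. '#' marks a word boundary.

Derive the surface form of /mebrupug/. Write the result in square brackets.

[mebrbg]

Rule 1 Syncope: [mebrupug] → [mebrpg]
Rule 2 Regressive Voicing Assimilation: [mebrpg] → [mebrbg]
Rule 3 Stop Lenition: no change — [mebrbg]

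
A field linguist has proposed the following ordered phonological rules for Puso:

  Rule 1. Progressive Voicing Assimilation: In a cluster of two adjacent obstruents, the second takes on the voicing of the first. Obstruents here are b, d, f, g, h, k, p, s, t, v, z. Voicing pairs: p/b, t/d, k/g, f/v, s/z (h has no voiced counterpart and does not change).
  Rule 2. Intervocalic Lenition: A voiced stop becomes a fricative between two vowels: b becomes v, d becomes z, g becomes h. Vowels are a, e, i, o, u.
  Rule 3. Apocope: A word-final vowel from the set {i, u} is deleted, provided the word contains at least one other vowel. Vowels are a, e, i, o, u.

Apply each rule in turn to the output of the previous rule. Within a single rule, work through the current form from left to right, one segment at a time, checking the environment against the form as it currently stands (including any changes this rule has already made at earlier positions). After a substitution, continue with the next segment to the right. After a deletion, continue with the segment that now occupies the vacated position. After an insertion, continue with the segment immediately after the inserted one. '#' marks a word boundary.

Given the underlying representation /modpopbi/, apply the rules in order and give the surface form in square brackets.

[modbopp]

Rule 1 Progressive Voicing Assimilation: [modpopbi] → [modboppi]
Rule 2 Intervocalic Lenition: no change — [modboppi]
Rule 3 Apocope: [modboppi] → [modbopp]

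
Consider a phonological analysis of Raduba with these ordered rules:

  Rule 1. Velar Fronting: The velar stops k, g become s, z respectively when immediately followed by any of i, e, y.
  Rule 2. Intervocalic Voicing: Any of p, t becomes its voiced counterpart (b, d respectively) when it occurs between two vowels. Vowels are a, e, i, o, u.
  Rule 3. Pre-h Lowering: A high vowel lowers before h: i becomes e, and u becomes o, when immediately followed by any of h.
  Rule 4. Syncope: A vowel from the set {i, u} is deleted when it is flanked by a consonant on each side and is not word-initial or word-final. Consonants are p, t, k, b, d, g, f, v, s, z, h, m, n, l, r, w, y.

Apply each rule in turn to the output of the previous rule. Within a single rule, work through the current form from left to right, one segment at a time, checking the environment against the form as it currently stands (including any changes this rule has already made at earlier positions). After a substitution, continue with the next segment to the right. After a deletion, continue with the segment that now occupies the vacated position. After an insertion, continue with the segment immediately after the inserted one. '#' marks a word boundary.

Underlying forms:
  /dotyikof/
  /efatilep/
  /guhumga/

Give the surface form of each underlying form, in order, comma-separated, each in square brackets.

/dotyikof/:
  Rule 1 Velar Fronting: no change — [dotyikof]
  Rule 2 Intervocalic Voicing: no change — [dotyikof]
  Rule 3 Pre-h Lowering: no change — [dotyikof]
  Rule 4 Syncope: [dotyikof] → [dotykof]
/efatilep/:
  Rule 1 Velar Fronting: no change — [efatilep]
  Rule 2 Intervocalic Voicing: [efatilep] → [efadilep]
  Rule 3 Pre-h Lowering: no change — [efadilep]
  Rule 4 Syncope: [efadilep] → [efadlep]
/guhumga/:
  Rule 1 Velar Fronting: no change — [guhumga]
  Rule 2 Intervocalic Voicing: no change — [guhumga]
  Rule 3 Pre-h Lowering: [guhumga] → [gohumga]
  Rule 4 Syncope: [gohumga] → [gohmga]

[dotykof], [efadlep], [gohmga]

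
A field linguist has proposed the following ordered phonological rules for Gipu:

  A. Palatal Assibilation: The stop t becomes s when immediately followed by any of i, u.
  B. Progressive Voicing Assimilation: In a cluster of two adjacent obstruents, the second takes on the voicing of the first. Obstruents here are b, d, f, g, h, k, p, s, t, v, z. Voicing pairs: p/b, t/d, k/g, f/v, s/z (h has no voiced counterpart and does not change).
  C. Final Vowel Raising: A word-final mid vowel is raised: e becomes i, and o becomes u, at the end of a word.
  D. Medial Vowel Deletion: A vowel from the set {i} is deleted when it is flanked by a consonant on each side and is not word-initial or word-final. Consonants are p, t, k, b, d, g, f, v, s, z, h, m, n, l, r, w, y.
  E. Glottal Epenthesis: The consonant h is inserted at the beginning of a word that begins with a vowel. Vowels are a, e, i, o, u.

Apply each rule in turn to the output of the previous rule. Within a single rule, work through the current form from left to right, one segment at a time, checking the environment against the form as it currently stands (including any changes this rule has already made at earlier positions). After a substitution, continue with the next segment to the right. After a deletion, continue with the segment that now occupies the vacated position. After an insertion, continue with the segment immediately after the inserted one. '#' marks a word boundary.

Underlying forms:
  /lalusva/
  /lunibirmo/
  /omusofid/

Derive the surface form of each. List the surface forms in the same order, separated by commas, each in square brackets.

/lalusva/:
  A Palatal Assibilation: no change — [lalusva]
  B Progressive Voicing Assimilation: [lalusva] → [lalusfa]
  C Final Vowel Raising: no change — [lalusfa]
  D Medial Vowel Deletion: no change — [lalusfa]
  E Glottal Epenthesis: no change — [lalusfa]
/lunibirmo/:
  A Palatal Assibilation: no change — [lunibirmo]
  B Progressive Voicing Assimilation: no change — [lunibirmo]
  C Final Vowel Raising: [lunibirmo] → [lunibirmu]
  D Medial Vowel Deletion: [lunibirmu] → [lunbrmu]
  E Glottal Epenthesis: no change — [lunbrmu]
/omusofid/:
  A Palatal Assibilation: no change — [omusofid]
  B Progressive Voicing Assimilation: no change — [omusofid]
  C Final Vowel Raising: no change — [omusofid]
  D Medial Vowel Deletion: [omusofid] → [omusofd]
  E Glottal Epenthesis: [omusofd] → [homusofd]

[lalusfa], [lunbrmu], [homusofd]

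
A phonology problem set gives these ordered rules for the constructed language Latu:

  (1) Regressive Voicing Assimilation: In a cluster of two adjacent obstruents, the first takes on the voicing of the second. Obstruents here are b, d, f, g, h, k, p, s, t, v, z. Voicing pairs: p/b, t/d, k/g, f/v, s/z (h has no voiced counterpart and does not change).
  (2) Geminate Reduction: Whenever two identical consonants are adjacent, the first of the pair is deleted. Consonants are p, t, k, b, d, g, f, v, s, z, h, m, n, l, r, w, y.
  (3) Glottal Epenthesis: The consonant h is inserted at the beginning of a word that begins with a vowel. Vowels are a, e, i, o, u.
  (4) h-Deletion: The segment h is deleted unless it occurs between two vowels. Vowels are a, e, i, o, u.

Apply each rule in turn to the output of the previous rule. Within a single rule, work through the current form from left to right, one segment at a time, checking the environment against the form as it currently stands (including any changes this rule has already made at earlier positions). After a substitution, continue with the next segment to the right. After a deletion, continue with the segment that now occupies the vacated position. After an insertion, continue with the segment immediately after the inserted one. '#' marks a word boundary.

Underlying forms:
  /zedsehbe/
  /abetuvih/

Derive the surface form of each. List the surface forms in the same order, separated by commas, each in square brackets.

[zetsebe], [abetuvi]

/zedsehbe/:
  (1) Regressive Voicing Assimilation: [zedsehbe] → [zetsehbe]
  (2) Geminate Reduction: no change — [zetsehbe]
  (3) Glottal Epenthesis: no change — [zetsehbe]
  (4) h-Deletion: [zetsehbe] → [zetsebe]
/abetuvih/:
  (1) Regressive Voicing Assimilation: no change — [abetuvih]
  (2) Geminate Reduction: no change — [abetuvih]
  (3) Glottal Epenthesis: [abetuvih] → [habetuvih]
  (4) h-Deletion: [habetuvih] → [abetuvi]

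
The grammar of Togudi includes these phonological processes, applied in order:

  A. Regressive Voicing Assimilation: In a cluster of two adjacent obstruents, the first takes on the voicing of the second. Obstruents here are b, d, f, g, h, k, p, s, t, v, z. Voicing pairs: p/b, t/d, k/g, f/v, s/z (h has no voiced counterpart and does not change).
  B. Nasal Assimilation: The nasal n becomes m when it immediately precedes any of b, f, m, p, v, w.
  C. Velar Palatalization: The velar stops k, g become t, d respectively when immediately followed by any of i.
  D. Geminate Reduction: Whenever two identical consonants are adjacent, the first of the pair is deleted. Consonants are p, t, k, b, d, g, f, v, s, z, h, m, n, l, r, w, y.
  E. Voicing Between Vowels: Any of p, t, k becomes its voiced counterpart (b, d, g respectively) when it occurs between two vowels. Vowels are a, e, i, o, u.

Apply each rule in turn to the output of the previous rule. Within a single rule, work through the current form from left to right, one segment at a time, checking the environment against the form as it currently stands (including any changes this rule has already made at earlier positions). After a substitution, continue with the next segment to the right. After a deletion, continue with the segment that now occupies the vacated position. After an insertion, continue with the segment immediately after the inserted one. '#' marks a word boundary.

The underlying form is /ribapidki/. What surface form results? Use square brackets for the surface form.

[ribabidi]

A Regressive Voicing Assimilation: [ribapidki] → [ribapitki]
B Nasal Assimilation: no change — [ribapitki]
C Velar Palatalization: [ribapitki] → [ribapitti]
D Geminate Reduction: [ribapitti] → [ribapiti]
E Voicing Between Vowels: [ribapiti] → [ribabidi]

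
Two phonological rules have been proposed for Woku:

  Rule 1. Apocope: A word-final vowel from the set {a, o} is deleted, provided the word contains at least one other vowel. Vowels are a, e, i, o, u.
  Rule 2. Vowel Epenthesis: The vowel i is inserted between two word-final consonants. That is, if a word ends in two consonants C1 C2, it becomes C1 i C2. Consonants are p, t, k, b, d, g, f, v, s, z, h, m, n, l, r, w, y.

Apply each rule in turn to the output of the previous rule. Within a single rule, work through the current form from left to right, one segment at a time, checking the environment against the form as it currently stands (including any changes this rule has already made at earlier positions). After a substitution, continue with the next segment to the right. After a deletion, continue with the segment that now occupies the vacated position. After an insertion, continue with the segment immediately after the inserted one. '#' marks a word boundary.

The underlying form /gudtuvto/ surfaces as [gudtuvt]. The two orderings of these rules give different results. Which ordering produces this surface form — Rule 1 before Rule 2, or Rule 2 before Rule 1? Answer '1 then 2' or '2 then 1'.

2 then 1

Order 1 then 2:
  1 Apocope: [gudtuvto] → [gudtuvt]
  2 Vowel Epenthesis: [gudtuvt] → [gudtuvit]
  result: [gudtuvit]
Order 2 then 1:
  2 Vowel Epenthesis: no change — [gudtuvto]
  1 Apocope: [gudtuvto] → [gudtuvt]
  result: [gudtuvt]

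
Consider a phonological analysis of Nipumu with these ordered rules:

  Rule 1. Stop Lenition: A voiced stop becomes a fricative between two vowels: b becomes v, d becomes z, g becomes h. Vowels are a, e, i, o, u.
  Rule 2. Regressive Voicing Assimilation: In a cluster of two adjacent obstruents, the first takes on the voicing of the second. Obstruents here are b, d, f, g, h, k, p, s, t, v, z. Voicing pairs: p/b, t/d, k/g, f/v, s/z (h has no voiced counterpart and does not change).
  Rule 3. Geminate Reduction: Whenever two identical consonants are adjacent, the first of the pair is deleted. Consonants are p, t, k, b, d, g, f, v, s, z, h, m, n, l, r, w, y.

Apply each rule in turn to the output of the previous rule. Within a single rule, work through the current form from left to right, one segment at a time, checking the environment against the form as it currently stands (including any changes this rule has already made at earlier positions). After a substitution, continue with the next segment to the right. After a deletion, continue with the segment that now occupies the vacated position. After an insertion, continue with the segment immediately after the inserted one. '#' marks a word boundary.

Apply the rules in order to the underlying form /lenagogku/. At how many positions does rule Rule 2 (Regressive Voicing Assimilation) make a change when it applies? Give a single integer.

1

Rule 1 Stop Lenition: [lenagogku] → [lenahogku]
Rule 2 Regressive Voicing Assimilation: [lenahogku] → [lenahokku]
Rule 3 Geminate Reduction: [lenahokku] → [lenahoku]
Rule Rule 2 changed 1 position(s).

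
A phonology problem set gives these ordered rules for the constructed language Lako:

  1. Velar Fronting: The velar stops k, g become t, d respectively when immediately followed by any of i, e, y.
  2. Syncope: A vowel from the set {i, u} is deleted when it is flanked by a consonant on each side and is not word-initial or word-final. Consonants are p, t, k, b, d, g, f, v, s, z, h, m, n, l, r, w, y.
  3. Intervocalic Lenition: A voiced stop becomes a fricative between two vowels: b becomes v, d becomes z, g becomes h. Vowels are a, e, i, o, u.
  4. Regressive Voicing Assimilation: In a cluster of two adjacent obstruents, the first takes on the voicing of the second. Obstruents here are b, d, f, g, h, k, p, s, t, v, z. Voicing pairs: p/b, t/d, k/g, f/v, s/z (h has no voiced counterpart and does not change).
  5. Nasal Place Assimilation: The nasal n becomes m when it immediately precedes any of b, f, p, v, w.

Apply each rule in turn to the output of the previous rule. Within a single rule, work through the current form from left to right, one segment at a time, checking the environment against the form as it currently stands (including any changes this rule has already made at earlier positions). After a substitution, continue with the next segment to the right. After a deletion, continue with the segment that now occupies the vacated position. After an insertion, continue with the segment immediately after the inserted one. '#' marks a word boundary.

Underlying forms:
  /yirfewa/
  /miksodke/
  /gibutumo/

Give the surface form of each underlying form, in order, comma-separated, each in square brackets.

/yirfewa/:
  1 Velar Fronting: no change — [yirfewa]
  2 Syncope: [yirfewa] → [yrfewa]
  3 Intervocalic Lenition: no change — [yrfewa]
  4 Regressive Voicing Assimilation: no change — [yrfewa]
  5 Nasal Place Assimilation: no change — [yrfewa]
/miksodke/:
  1 Velar Fronting: [miksodke] → [miksodte]
  2 Syncope: [miksodte] → [mksodte]
  3 Intervocalic Lenition: no change — [mksodte]
  4 Regressive Voicing Assimilation: [mksodte] → [mksotte]
  5 Nasal Place Assimilation: no change — [mksotte]
/gibutumo/:
  1 Velar Fronting: [gibutumo] → [dibutumo]
  2 Syncope: [dibutumo] → [dbtmo]
  3 Intervocalic Lenition: no change — [dbtmo]
  4 Regressive Voicing Assimilation: [dbtmo] → [dptmo]
  5 Nasal Place Assimilation: no change — [dptmo]

[yrfewa], [mksotte], [dptmo]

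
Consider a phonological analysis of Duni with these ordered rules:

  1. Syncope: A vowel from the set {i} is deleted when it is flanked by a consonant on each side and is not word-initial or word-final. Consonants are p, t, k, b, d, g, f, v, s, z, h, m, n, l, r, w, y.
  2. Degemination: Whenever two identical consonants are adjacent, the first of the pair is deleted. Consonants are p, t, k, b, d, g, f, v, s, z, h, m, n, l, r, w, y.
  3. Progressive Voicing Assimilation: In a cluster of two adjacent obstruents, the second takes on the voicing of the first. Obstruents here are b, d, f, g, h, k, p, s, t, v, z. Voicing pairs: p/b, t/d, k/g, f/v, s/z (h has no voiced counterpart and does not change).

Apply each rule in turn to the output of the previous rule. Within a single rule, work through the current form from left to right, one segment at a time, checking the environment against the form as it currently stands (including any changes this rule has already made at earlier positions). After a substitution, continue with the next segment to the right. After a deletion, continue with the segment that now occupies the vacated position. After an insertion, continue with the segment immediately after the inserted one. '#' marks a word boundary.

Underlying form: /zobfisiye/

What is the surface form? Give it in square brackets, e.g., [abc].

[zobvzye]

1 Syncope: [zobfisiye] → [zobfsye]
2 Degemination: no change — [zobfsye]
3 Progressive Voicing Assimilation: [zobfsye] → [zobvzye]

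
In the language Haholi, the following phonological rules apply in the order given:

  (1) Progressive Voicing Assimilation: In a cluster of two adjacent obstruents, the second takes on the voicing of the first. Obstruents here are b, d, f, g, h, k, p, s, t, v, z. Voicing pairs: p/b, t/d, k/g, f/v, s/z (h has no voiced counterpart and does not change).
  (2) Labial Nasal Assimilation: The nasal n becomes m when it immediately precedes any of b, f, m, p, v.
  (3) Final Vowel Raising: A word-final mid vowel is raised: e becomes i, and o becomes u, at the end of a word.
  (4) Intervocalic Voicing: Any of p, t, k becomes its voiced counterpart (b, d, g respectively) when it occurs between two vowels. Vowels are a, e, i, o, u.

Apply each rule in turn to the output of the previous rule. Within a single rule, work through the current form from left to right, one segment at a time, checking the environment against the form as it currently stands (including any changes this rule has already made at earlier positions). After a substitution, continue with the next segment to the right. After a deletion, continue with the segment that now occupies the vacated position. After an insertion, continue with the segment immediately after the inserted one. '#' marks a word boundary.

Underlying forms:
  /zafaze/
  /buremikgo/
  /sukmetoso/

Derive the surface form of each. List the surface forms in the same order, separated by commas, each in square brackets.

[zafazi], [buremikku], [sukmedosu]

/zafaze/:
  (1) Progressive Voicing Assimilation: no change — [zafaze]
  (2) Labial Nasal Assimilation: no change — [zafaze]
  (3) Final Vowel Raising: [zafaze] → [zafazi]
  (4) Intervocalic Voicing: no change — [zafazi]
/buremikgo/:
  (1) Progressive Voicing Assimilation: [buremikgo] → [buremikko]
  (2) Labial Nasal Assimilation: no change — [buremikko]
  (3) Final Vowel Raising: [buremikko] → [buremikku]
  (4) Intervocalic Voicing: no change — [buremikku]
/sukmetoso/:
  (1) Progressive Voicing Assimilation: no change — [sukmetoso]
  (2) Labial Nasal Assimilation: no change — [sukmetoso]
  (3) Final Vowel Raising: [sukmetoso] → [sukmetosu]
  (4) Intervocalic Voicing: [sukmetosu] → [sukmedosu]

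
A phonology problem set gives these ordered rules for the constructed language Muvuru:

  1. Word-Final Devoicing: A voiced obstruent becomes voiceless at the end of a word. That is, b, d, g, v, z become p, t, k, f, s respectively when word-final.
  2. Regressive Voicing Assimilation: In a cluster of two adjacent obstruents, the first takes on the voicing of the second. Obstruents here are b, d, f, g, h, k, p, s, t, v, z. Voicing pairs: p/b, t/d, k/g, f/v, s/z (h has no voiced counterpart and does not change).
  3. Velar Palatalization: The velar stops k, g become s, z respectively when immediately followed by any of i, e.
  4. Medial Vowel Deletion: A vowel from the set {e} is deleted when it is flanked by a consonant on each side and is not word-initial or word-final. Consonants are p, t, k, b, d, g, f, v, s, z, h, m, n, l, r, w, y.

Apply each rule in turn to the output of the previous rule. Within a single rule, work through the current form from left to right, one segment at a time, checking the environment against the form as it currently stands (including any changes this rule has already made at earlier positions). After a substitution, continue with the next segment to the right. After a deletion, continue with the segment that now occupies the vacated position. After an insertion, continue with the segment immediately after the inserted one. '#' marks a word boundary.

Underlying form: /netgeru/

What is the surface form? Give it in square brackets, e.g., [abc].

[ndzru]

1 Word-Final Devoicing: no change — [netgeru]
2 Regressive Voicing Assimilation: [netgeru] → [nedgeru]
3 Velar Palatalization: [nedgeru] → [nedzeru]
4 Medial Vowel Deletion: [nedzeru] → [ndzru]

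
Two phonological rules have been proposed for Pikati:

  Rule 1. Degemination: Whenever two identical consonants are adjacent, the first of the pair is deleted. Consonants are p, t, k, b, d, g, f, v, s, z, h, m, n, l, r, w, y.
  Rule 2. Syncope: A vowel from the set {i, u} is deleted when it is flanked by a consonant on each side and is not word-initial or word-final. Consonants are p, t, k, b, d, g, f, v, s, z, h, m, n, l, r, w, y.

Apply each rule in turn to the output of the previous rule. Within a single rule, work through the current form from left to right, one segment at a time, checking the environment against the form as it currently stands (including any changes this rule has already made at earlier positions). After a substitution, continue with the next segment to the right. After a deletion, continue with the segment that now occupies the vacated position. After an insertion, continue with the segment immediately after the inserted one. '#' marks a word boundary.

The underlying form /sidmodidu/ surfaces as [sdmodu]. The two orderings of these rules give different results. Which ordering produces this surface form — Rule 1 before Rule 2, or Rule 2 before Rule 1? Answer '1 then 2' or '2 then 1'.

2 then 1

Order 1 then 2:
  1 Degemination: no change — [sidmodidu]
  2 Syncope: [sidmodidu] → [sdmoddu]
  result: [sdmoddu]
Order 2 then 1:
  2 Syncope: [sidmodidu] → [sdmoddu]
  1 Degemination: [sdmoddu] → [sdmodu]
  result: [sdmodu]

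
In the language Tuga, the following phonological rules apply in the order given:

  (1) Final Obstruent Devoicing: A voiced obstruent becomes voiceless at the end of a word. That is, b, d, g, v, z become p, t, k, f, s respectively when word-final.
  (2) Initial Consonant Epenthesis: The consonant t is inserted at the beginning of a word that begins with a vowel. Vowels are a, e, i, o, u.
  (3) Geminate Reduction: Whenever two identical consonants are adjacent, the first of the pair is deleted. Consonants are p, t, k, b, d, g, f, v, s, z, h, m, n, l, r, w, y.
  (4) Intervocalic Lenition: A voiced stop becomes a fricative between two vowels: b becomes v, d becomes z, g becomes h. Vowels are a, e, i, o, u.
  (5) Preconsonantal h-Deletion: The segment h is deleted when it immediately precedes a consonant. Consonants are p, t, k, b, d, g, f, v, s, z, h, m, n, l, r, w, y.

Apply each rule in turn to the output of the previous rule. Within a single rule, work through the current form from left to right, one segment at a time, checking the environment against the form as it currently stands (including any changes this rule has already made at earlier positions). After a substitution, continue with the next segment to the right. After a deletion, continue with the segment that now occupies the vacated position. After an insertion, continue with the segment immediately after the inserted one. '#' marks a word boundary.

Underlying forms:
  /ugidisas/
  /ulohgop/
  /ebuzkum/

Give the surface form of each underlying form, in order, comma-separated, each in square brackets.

[tuhizisas], [tulogop], [tevuzkum]

/ugidisas/:
  (1) Final Obstruent Devoicing: no change — [ugidisas]
  (2) Initial Consonant Epenthesis: [ugidisas] → [tugidisas]
  (3) Geminate Reduction: no change — [tugidisas]
  (4) Intervocalic Lenition: [tugidisas] → [tuhizisas]
  (5) Preconsonantal h-Deletion: no change — [tuhizisas]
/ulohgop/:
  (1) Final Obstruent Devoicing: no change — [ulohgop]
  (2) Initial Consonant Epenthesis: [ulohgop] → [tulohgop]
  (3) Geminate Reduction: no change — [tulohgop]
  (4) Intervocalic Lenition: no change — [tulohgop]
  (5) Preconsonantal h-Deletion: [tulohgop] → [tulogop]
/ebuzkum/:
  (1) Final Obstruent Devoicing: no change — [ebuzkum]
  (2) Initial Consonant Epenthesis: [ebuzkum] → [tebuzkum]
  (3) Geminate Reduction: no change — [tebuzkum]
  (4) Intervocalic Lenition: [tebuzkum] → [tevuzkum]
  (5) Preconsonantal h-Deletion: no change — [tevuzkum]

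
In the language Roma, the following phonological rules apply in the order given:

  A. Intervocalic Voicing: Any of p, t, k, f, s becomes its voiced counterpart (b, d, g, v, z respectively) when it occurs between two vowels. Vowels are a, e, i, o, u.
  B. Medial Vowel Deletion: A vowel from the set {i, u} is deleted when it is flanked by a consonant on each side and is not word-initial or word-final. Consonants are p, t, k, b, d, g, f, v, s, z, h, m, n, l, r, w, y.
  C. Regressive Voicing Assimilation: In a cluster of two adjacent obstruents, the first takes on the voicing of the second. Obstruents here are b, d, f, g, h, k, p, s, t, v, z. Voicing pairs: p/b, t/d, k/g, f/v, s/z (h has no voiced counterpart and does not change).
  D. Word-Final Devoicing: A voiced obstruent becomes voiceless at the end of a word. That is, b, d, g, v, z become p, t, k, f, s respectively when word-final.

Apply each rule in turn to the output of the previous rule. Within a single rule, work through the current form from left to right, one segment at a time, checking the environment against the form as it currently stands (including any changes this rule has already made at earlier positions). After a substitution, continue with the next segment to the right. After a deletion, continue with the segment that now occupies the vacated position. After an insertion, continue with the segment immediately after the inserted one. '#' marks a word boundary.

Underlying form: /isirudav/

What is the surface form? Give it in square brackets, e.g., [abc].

A Intervocalic Voicing: [isirudav] → [izirudav]
B Medial Vowel Deletion: [izirudav] → [izrdav]
C Regressive Voicing Assimilation: no change — [izrdav]
D Word-Final Devoicing: [izrdav] → [izrdaf]

[izrdaf]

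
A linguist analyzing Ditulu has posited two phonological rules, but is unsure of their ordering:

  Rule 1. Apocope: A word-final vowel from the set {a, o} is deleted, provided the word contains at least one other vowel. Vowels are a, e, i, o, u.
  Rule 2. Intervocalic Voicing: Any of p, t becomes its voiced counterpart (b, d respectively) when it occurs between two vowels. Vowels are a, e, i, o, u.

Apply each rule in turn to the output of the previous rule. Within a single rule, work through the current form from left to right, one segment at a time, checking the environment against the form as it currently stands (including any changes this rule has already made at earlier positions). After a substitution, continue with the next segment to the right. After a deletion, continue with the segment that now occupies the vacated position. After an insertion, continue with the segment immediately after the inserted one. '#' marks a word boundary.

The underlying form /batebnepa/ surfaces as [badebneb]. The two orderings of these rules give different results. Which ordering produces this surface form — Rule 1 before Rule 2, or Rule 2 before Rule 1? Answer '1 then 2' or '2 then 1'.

Order 1 then 2:
  1 Apocope: [batebnepa] → [batebnep]
  2 Intervocalic Voicing: [batebnep] → [badebnep]
  result: [badebnep]
Order 2 then 1:
  2 Intervocalic Voicing: [batebnepa] → [badebneba]
  1 Apocope: [badebneba] → [badebneb]
  result: [badebneb]

2 then 1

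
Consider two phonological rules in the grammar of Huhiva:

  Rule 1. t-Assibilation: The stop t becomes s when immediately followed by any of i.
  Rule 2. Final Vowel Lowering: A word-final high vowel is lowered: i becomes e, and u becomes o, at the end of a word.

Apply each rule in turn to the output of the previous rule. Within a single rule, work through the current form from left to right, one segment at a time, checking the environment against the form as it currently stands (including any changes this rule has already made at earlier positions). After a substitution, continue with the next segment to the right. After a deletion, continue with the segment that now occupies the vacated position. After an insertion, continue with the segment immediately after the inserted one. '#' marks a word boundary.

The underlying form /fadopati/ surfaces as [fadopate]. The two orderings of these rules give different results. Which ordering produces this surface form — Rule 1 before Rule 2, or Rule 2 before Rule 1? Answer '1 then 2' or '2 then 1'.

Order 1 then 2:
  1 t-Assibilation: [fadopati] → [fadopasi]
  2 Final Vowel Lowering: [fadopasi] → [fadopase]
  result: [fadopase]
Order 2 then 1:
  2 Final Vowel Lowering: [fadopati] → [fadopate]
  1 t-Assibilation: no change — [fadopate]
  result: [fadopate]

2 then 1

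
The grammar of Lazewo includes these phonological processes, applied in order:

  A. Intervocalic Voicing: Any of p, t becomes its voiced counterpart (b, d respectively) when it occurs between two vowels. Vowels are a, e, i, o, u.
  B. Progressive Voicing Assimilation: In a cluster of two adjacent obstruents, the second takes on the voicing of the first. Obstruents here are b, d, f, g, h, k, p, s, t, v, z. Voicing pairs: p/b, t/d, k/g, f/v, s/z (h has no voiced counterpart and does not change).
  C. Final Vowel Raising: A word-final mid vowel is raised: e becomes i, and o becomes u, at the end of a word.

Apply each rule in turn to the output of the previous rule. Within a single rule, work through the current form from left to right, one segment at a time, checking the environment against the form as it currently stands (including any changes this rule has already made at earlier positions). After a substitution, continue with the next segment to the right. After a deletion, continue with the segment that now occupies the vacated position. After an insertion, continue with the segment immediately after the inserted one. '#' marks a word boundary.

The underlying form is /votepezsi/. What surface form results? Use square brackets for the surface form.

[vodebezzi]

A Intervocalic Voicing: [votepezsi] → [vodebezsi]
B Progressive Voicing Assimilation: [vodebezsi] → [vodebezzi]
C Final Vowel Raising: no change — [vodebezzi]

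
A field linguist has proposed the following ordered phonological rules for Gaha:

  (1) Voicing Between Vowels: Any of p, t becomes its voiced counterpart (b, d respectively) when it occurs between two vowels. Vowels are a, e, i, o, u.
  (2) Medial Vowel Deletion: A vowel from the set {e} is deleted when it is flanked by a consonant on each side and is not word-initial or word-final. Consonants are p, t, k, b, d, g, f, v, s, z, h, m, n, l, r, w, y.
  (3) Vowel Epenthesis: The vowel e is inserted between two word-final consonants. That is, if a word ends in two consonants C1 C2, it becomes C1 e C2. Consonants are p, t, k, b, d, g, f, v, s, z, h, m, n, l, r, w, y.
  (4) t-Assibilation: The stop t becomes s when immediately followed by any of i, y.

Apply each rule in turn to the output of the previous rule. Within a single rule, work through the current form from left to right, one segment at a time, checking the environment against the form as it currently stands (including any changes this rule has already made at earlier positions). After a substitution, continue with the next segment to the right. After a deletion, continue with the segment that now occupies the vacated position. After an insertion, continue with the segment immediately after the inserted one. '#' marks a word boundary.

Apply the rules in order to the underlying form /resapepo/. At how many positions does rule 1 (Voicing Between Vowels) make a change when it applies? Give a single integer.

2

(1) Voicing Between Vowels: [resapepo] → [resabebo]
(2) Medial Vowel Deletion: [resabebo] → [rsabbo]
(3) Vowel Epenthesis: no change — [rsabbo]
(4) t-Assibilation: no change — [rsabbo]
Rule 1 changed 2 position(s).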